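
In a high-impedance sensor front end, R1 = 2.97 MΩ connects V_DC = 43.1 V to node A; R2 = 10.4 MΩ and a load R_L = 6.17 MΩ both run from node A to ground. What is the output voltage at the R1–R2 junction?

V_out ≈ 24.4 V

R2 ‖ R_L = (10.4 × 6.17)/(10.4 + 6.17) = 3.873 MΩ.
Now apply the divider: V_out = 43.1 × 0.5660 = 24.39 V.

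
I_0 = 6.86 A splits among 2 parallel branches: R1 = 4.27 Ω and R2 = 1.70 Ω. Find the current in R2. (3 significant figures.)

I ≈ 4.91 A

With just two branches, the current splits inversely with resistance.
So I = 6.86 × 4.27/5.970 = 4.907 A.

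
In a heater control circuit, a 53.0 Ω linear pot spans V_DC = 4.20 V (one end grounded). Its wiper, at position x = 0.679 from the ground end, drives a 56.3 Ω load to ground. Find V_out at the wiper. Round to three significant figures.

V_out ≈ 2.37 V

The pot divides into 17.01 Ω above the wiper and 35.99 Ω below.
Lower segment in parallel with the load: 35.99 ‖ 56.3 = 21.95 Ω.
Then V_out = V_DC · 21.95/(17.01 + 21.95) = 2.366 V.
(Unloaded: V_out = x·V_DC = 2.85 V.)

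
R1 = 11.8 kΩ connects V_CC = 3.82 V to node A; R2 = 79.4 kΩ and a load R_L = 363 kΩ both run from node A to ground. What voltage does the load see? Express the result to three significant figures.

R2 ‖ R_L = (79.4 × 363)/(79.4 + 363) = 65.15 kΩ.
Then V_out = V_CC · R2'/(R1 + R2') = 3.82 × 65.15/76.95 = 3.234 V.
(Unloaded it would be 3.33 V; the load pulls it down.)

V_out ≈ 3.23 V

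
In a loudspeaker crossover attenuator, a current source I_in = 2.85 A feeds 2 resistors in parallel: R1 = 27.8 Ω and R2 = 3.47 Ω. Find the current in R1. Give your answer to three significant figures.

Two-branch current divider: I_k = I_in · R_other/(R_1 + R_2).
So I = 2.85 × 3.47/31.27 = 0.3163 A.

I ≈ 0.316 A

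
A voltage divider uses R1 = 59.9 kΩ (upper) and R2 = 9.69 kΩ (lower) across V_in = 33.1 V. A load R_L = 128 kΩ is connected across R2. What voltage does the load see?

The load sits in parallel with R2, giving an effective lower resistance R2' = R2·R_L/(R2+R_L) = 9.008 kΩ.
Voltage divider with the loaded lower leg: V_out = 33.1 × 9.008/(59.9 + 9.008) = 33.1 × 0.1307 = 4.327 V.
(Unloaded it would be 4.61 V; the load pulls it down.)

V_out ≈ 4.33 V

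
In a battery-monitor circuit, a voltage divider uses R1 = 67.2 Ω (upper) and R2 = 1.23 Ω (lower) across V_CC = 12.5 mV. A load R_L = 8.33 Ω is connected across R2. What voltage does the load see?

First combine the lower leg with the load: R2 ‖ R_L = 1.072 Ω.
Then V_out = V_CC · R2'/(R1 + R2') = 12.5 × 1.072/68.27 = 0.1962 mV.
(Unloaded it would be 0.225 mV; the load pulls it down.)

V_out ≈ 0.196 mV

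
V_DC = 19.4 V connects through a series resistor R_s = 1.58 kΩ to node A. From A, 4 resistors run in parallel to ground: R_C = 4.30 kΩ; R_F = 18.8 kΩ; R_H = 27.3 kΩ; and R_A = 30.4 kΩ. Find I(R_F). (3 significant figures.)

I ≈ 0.661 mA

Parallel bank: R_p = 1/(1/4.30 + 1/18.8 + 1/27.3 + 1/30.4) = 2.815 kΩ.
Node voltage V_A = V_DC · R_p/(R_s + R_p) = 19.4 × 0.6405 = 12.43 V.
I(R_F) = V_A / R_F = 12.43/18.8 = 0.6609 mA.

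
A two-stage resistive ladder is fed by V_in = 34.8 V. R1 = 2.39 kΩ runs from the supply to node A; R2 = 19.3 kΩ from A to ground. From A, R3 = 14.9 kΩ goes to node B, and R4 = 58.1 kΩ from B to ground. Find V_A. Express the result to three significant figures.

V_A ≈ 30.1 V

Node A sees R2 in parallel with the series input of stage 2, R3 + R4 = 73.00 kΩ.
R2 ‖ (R3+R4) = 15.26 kΩ.
First divider: V_A = V_in · 15.26/(2.39 + 15.26) = 30.09 V.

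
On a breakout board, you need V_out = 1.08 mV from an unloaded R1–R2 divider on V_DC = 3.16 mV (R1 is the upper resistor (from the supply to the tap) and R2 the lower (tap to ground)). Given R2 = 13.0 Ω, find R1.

R1 ≈ 25.0 Ω

The divider ratio is R2/(R1+R2) = 1.08/3.16 = 0.3418.
Rearranging, R1 = R2·(1−k)/k = 13.0 × 1.926 = 25.04 Ω.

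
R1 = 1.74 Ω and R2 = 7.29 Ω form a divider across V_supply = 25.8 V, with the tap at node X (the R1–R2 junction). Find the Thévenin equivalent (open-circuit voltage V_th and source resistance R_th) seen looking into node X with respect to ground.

V_th ≈ 20.8 V, R_th ≈ 1.40 Ω

V_th is the unloaded tap voltage: V_supply · R2/(R1+R2) = 25.8 × 0.8073 = 20.83 V.
Zeroing V_supply shorts the top of R1 to ground, so R_th = R1 ‖ R2 = 1.405 Ω.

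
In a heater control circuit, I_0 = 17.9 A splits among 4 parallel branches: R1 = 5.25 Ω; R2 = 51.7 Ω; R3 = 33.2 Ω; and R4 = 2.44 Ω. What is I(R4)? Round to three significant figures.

ΣG = 1/5.25 + 1/51.7 + 1/33.2 + 1/2.44 = 0.6498.
R4 takes the fraction G_k/ΣG = 0.4098/0.6498 = 0.6307, so I = 17.9 × 0.6307 = 11.29 A.

I ≈ 11.3 A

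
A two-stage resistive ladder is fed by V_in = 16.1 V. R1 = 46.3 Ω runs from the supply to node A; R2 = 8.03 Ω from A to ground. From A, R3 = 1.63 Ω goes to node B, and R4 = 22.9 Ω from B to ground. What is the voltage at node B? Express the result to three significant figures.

V_B ≈ 1.74 V

The second stage (R3 + R4 = 24.53 Ω) loads node A in parallel with R2.
Effective lower resistance at A: R2 ‖ 24.53 = 6.050 Ω.
V_A = 16.1 × 6.050/(46.3 + 6.050) = 1.861 V.
Stage 2 is unloaded, so V_B = V_A · R4/(R3+R4) = 1.861 × 22.9/24.53 = 1.737 V.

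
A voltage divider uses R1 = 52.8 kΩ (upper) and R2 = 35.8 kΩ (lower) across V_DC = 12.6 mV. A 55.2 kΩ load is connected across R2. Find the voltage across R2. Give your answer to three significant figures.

V_out ≈ 3.67 mV

The load sits in parallel with R2, giving an effective lower resistance R2' = R2·R_L/(R2+R_L) = 21.72 kΩ.
Voltage divider with the loaded lower leg: V_out = 12.6 × 21.72/(52.8 + 21.72) = 12.6 × 0.2914 = 3.672 mV.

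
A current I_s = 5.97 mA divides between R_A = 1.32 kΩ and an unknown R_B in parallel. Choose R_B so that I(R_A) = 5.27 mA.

Two-branch current divider: I_A = I_s · R_B/(R_A + R_B).
5.27/5.97 = R_B/(R_A + R_B) → R_B = R_A · (0.8827)/(1 − 0.8827) = 1.32 × 7.529 = 9.938 kΩ.

R_B ≈ 9.94 kΩ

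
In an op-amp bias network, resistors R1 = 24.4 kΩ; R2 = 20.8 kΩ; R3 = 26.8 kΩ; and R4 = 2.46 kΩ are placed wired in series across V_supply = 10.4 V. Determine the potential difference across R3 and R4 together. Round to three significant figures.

ΣR = 24.4 + 20.8 + 26.8 + 2.46 = 74.46 kΩ.
R_{R3..R4} = 26.8 + 2.46 = 29.26 kΩ.
By the voltage-divider rule, V = 10.4 × 29.26/74.46 = 4.087 V.

V ≈ 4.09 V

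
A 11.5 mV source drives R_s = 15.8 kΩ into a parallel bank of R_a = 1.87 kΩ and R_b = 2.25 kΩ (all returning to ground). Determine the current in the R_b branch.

Parallel bank: R_p = 1/(1/1.87 + 1/2.25) = 1.021 kΩ.
Node voltage V_A = V_DC · R_p/(R_s + R_p) = 11.5 × 0.06071 = 0.6982 mV.
Branch current I = V_A/R_b = 0.6982/2.25 = 0.3103 µA.
(Equivalently: I_total = 0.6837 µA, then current-divider fraction G_k/ΣG = 0.4539.)

I ≈ 0.310 µA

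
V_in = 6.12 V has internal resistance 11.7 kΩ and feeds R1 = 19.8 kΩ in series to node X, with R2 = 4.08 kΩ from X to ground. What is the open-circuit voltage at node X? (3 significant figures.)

V_th ≈ 0.702 V

R1' = 11.7 + 19.8 = 31.50 kΩ (source resistance + R1).
V_th is the unloaded tap voltage: V_in · R2/(R1'+R2) = 6.12 × 0.1147 = 0.7018 V.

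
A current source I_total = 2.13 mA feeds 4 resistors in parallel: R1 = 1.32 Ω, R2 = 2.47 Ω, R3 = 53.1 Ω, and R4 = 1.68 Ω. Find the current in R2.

Total conductance ΣG = 1/1.32 + 1/2.47 + 1/53.1 + 1/1.68 = 1.777 (units of 1/Ω).
R2 takes the fraction G_k/ΣG = 0.4049/1.777 = 0.2279, so I = 2.13 × 0.2279 = 0.4854 mA.

I ≈ 0.485 mA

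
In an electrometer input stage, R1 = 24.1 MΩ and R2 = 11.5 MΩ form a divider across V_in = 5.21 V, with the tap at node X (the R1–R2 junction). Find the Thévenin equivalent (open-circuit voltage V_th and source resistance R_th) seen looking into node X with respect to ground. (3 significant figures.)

V_th ≈ 1.68 V, R_th ≈ 7.79 MΩ

V_th is the unloaded tap voltage: V_in · R2/(R1+R2) = 5.21 × 0.3230 = 1.683 V.
Zeroing V_in shorts the top of R1 to ground, so R_th = R1 ‖ R2 = 7.785 MΩ.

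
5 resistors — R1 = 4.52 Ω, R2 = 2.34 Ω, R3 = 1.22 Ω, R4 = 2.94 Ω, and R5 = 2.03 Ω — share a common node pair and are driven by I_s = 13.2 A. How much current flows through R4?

Conductances: ΣG = 1/4.52 + 1/2.34 + 1/1.22 + 1/2.94 + 1/2.03 = 2.301 (1/Ω).
R4 takes the fraction G_k/ΣG = 0.3401/2.301 = 0.1478, so I = 13.2 × 0.1478 = 1.951 A.

I ≈ 1.95 A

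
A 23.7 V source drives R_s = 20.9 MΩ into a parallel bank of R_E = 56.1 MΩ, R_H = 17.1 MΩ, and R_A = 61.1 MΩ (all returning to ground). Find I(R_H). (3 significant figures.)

I ≈ 0.472 µA

Parallel bank: R_p = 1/(1/56.1 + 1/17.1 + 1/61.1) = 10.79 MΩ.
V_A by voltage divider: V_A = 23.7 × 10.79/(20.9 + 10.79) = 8.070 V.
I(R_H) = V_A / R_H = 8.070/17.1 = 0.4719 µA.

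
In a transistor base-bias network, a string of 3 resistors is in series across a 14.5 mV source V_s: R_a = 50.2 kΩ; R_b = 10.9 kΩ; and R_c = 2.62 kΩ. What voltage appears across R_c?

Series total: ΣR = 50.2 + 10.9 + 2.62 = 63.72 kΩ.
By the voltage-divider rule, V = 14.5 × 2.620/63.72 = 0.5962 mV.

V ≈ 0.596 mV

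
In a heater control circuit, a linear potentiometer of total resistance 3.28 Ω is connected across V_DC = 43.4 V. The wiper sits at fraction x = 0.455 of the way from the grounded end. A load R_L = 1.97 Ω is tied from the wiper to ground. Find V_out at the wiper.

V_out ≈ 14.0 V

Lower segment x·R_p = 1.492 Ω; upper segment (1−x)·R_p = 1.788 Ω.
(x·R_p) ‖ R_L = 0.8491 Ω.
V_out = 43.4 × 0.8491/(1.788 + 0.8491) = 13.98 V.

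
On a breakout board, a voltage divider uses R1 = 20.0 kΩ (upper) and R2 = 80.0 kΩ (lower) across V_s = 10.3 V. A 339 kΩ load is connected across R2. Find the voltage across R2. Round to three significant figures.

V_out ≈ 7.87 V

The load sits in parallel with R2, giving an effective lower resistance R2' = R2·R_L/(R2+R_L) = 64.73 kΩ.
Voltage divider with the loaded lower leg: V_out = 10.3 × 64.73/(20.0 + 64.73) = 10.3 × 0.7639 = 7.869 V.
(Unloaded it would be 8.24 V; the load pulls it down.)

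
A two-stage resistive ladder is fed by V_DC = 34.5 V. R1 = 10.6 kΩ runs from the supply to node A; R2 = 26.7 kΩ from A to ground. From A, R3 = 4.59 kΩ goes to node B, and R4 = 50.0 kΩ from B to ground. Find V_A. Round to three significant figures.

V_A ≈ 21.7 V

The second stage (R3 + R4 = 54.59 kΩ) loads node A in parallel with R2.
R2 ‖ (R3+R4) = 17.93 kΩ.
V_A = 34.5 × 17.93/(10.6 + 17.93) = 21.68 V.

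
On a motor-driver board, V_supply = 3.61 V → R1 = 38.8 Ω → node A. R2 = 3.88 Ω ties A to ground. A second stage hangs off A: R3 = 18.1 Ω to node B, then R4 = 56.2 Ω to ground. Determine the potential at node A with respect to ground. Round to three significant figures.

Node A sees R2 in parallel with the series input of stage 2, R3 + R4 = 74.30 Ω.
R2 ‖ (R3+R4) = 3.687 Ω.
First divider: V_A = V_supply · 3.687/(38.8 + 3.687) = 0.3133 V.

V_A ≈ 0.313 V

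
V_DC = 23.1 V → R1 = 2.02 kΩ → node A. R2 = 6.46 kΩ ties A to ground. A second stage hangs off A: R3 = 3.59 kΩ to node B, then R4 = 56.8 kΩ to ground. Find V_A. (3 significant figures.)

V_A ≈ 17.2 V

Looking into the second stage from A: R3 + R4 = 60.39 kΩ appears in parallel with R2.
Effective lower resistance at A: R2 ‖ 60.39 = 5.836 kΩ.
First divider: V_A = V_DC · 5.836/(2.02 + 5.836) = 17.16 V.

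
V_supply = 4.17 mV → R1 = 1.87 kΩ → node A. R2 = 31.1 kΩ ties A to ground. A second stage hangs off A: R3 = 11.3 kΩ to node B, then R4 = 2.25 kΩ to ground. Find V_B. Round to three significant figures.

Looking into the second stage from A: R3 + R4 = 13.55 kΩ appears in parallel with R2.
R2 ‖ (R3+R4) = 9.438 kΩ.
V_A = 4.17 × 9.438/(1.87 + 9.438) = 3.480 mV.
Stage 2 is unloaded, so V_B = V_A · R4/(R3+R4) = 3.480 × 2.25/13.55 = 0.5779 mV.

V_B ≈ 0.578 mV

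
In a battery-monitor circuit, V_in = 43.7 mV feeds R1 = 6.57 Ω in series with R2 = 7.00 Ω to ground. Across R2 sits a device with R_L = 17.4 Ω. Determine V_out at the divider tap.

V_out ≈ 18.9 mV

The load sits in parallel with R2, giving an effective lower resistance R2' = R2·R_L/(R2+R_L) = 4.992 Ω.
Then V_out = V_in · R2'/(R1 + R2') = 43.7 × 4.992/11.56 = 18.87 mV.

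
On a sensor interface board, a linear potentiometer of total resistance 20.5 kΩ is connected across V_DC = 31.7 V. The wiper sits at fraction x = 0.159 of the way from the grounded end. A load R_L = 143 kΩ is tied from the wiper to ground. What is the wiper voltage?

Lower segment x·R_p = 3.260 kΩ; upper segment (1−x)·R_p = 17.24 kΩ.
R_L loads the lower segment: effective lower R = 3.187 kΩ.
V_out = 31.7 × 3.187/(17.24 + 3.187) = 4.945 V.
(Unloaded: V_out = x·V_DC = 5.04 V.)

V_out ≈ 4.95 V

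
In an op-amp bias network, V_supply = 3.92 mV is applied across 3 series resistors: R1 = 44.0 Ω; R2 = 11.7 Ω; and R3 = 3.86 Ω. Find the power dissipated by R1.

Series current I = V_supply/ΣR = 3.92/59.56 = 0.06582 mA.
P = I²R = 0.004332 × 44.0 = 0.1906 µW.

P ≈ 0.191 µW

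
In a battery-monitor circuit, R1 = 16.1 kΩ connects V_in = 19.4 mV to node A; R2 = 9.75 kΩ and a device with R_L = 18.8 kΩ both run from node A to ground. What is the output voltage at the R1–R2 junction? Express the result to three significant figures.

V_out ≈ 5.53 mV

R2 ‖ R_L = (9.75 × 18.8)/(9.75 + 18.8) = 6.420 kΩ.
Now apply the divider: V_out = 19.4 × 0.2851 = 5.531 mV.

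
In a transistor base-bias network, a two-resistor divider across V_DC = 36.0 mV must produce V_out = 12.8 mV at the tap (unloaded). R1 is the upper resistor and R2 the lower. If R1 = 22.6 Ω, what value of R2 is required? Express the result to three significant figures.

The divider ratio is R2/(R1+R2) = 12.8/36.0 = 0.3556.
R2 = R1 · 0.3556/(1 − 0.3556) = 12.47 Ω.

R2 ≈ 12.5 Ω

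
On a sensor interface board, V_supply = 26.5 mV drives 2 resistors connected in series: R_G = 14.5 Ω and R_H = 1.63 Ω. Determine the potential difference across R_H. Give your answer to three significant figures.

Series total: ΣR = 14.5 + 1.63 = 16.13 Ω.
By the voltage-divider rule, V = 26.5 × 1.630/16.13 = 2.678 mV.

V ≈ 2.68 mV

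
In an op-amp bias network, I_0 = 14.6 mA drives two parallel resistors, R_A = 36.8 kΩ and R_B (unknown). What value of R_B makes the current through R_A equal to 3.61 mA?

R_B ≈ 12.1 kΩ

In a two-way split, I_A/I_0 = R_B/(R_A + R_B).
3.61/14.6 = R_B/(R_A + R_B) → R_B = R_A · (0.2473)/(1 − 0.2473) = 36.8 × 0.3285 = 12.09 kΩ.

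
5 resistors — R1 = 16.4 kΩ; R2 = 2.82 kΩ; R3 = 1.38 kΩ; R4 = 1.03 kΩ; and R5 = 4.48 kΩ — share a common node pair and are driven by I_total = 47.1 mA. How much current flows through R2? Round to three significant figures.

Total conductance ΣG = 1/16.4 + 1/2.82 + 1/1.38 + 1/1.03 + 1/4.48 = 2.334 (units of 1/kΩ).
R2 takes the fraction G_k/ΣG = 0.3546/2.334 = 0.1519, so I = 47.1 × 0.1519 = 7.155 mA.

I ≈ 7.16 mA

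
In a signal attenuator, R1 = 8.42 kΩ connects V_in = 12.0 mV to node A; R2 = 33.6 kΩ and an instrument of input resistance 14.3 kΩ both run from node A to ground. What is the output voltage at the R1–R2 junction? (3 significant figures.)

V_out ≈ 6.52 mV

R2 ‖ R_L = (33.6 × 14.3)/(33.6 + 14.3) = 10.03 kΩ.
Voltage divider with the loaded lower leg: V_out = 12.0 × 10.03/(8.42 + 10.03) = 12.0 × 0.5437 = 6.524 mV.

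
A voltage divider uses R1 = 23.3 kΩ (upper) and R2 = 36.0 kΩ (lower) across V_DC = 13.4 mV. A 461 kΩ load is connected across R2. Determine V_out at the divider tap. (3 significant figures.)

V_out ≈ 7.89 mV

First combine the lower leg with the load: R2 ‖ R_L = 33.39 kΩ.
Then V_out = V_DC · R2'/(R1 + R2') = 13.4 × 33.39/56.69 = 7.893 mV.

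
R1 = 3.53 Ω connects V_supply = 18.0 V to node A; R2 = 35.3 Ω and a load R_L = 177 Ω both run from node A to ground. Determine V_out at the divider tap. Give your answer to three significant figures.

The load sits in parallel with R2, giving an effective lower resistance R2' = R2·R_L/(R2+R_L) = 29.43 Ω.
Then V_out = V_supply · R2'/(R1 + R2') = 18.0 × 29.43/32.96 = 16.07 V.

V_out ≈ 16.1 V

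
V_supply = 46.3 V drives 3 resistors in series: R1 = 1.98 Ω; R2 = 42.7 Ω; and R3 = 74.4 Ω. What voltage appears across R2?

V ≈ 16.6 V

ΣR = 1.98 + 42.7 + 74.4 = 119.1 Ω.
V = V_supply · R/ΣR = 46.3 × 0.3586 = 16.60 V.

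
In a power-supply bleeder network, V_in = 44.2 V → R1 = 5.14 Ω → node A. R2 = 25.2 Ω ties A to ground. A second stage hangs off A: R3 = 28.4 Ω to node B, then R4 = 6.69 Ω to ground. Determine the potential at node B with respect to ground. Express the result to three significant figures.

V_B ≈ 6.24 V

The second stage (R3 + R4 = 35.09 Ω) loads node A in parallel with R2.
R2 ‖ (R3+R4) = 14.67 Ω.
V_A = 44.2 × 14.67/(5.14 + 14.67) = 32.73 V.
Then the unloaded second divider: V_B = V_A × R4/(R3+R4) = 32.73 × 0.1907 = 6.240 V.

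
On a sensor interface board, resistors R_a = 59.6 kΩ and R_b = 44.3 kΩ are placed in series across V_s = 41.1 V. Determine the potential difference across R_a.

Series total: ΣR = 59.6 + 44.3 = 103.9 kΩ.
Voltage divider: V = V_s · (59.60 / 103.9) = 41.1 × 0.5736 = 23.58 V.

V ≈ 23.6 V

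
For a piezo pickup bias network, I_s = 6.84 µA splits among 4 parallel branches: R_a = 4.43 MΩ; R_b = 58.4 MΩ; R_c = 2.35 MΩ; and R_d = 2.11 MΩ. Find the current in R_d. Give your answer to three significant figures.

I ≈ 2.84 µA

Total conductance ΣG = 1/4.43 + 1/58.4 + 1/2.35 + 1/2.11 = 1.142 (units of 1/MΩ).
R_d takes the fraction G_k/ΣG = 0.4739/1.142 = 0.4149, so I = 6.84 × 0.4149 = 2.838 µA.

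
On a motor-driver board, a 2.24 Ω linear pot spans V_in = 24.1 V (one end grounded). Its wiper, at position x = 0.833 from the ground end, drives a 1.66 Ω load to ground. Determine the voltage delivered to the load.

The pot divides into 0.3741 Ω above the wiper and 1.866 Ω below.
(x·R_p) ‖ R_L = 0.8785 Ω.
Then V_out = V_in · 0.8785/(0.3741 + 0.8785) = 16.90 V.

V_out ≈ 16.9 V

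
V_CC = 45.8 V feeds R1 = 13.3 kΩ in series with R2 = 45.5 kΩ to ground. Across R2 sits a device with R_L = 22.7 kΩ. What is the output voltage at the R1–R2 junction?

R2 ‖ R_L = (45.5 × 22.7)/(45.5 + 22.7) = 15.14 kΩ.
Voltage divider with the loaded lower leg: V_out = 45.8 × 15.14/(13.3 + 15.14) = 45.8 × 0.5324 = 24.38 V.

V_out ≈ 24.4 V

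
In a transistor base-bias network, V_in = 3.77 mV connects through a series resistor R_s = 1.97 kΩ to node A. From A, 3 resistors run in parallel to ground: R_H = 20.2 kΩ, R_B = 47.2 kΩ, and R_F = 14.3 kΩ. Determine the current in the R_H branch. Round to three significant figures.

Equivalent of the parallel group: R_p = 7.111 kΩ.
Node voltage V_A = V_in · R_p/(R_s + R_p) = 3.77 × 0.7831 = 2.952 mV.
Branch current I = V_A/R_H = 2.952/20.2 = 0.1461 µA.

I ≈ 0.146 µA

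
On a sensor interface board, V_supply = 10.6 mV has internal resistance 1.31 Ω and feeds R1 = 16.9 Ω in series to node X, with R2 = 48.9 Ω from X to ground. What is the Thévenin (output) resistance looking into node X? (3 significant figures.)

R_th ≈ 13.3 Ω

R1' = 1.31 + 16.9 = 18.21 Ω (source resistance + R1).
With V_supply suppressed (replaced by a short), R_th = R1' ‖ R2 = (18.21 × 48.9)/(18.21 + 48.9) = 13.27 Ω.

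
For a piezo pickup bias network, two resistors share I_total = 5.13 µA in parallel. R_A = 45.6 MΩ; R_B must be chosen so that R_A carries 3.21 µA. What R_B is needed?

R_B ≈ 76.2 MΩ

Two-branch current divider: I_A = I_total · R_B/(R_A + R_B).
With f = 0.6257, R_B = R_A · f/(1−f) = 45.6 × 1.672 = 76.24 MΩ.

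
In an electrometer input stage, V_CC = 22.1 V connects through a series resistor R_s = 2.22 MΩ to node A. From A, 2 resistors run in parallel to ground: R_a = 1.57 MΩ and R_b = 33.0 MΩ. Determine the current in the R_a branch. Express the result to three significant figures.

Equivalent of the parallel group: R_p = 1.499 MΩ.
Node voltage V_A = V_CC · R_p/(R_s + R_p) = 22.1 × 0.4030 = 8.907 V.
Branch current I = V_A/R_a = 8.907/1.57 = 5.673 µA.

I ≈ 5.67 µA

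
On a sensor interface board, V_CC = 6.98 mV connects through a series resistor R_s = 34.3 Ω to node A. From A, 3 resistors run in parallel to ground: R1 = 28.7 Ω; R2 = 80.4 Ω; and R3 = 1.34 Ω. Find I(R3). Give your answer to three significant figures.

Parallel bank: R_p = 1/(1/28.7 + 1/80.4 + 1/1.34) = 1.260 Ω.
V_A = 6.98 × 1.260/35.56 = 0.2474 mV.
Branch current I = V_A/R3 = 0.2474/1.34 = 0.1846 mA.
(Check via current divider: I_total = 0.1963 mA; share G_k/ΣG = 0.9404 → same result.)

I ≈ 0.185 mA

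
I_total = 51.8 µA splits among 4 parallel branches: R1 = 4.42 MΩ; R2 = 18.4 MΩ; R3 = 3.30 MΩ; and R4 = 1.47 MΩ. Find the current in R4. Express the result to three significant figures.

Total conductance ΣG = 1/4.42 + 1/18.4 + 1/3.30 + 1/1.47 = 1.264 (units of 1/MΩ).
R4 takes the fraction G_k/ΣG = 0.6803/1.264 = 0.5382, so I = 51.8 × 0.5382 = 27.88 µA.

I ≈ 27.9 µA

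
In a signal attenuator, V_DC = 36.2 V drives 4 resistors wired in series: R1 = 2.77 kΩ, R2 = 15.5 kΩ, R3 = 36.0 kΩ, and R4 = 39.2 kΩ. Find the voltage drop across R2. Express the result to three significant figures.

V ≈ 6.00 V

Series total: ΣR = 2.77 + 15.5 + 36.0 + 39.2 = 93.47 kΩ.
Voltage divider: V = V_DC · (15.50 / 93.47) = 36.2 × 0.1658 = 6.003 V.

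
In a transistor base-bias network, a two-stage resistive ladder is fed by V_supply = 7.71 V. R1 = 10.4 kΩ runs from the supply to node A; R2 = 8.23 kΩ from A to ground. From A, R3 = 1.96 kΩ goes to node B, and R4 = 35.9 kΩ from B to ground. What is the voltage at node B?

V_B ≈ 2.88 V

Node A sees R2 in parallel with the series input of stage 2, R3 + R4 = 37.86 kΩ.
Effective lower resistance at A: R2 ‖ 37.86 = 6.760 kΩ.
V_A = 7.71 × 6.760/(10.4 + 6.760) = 3.037 V.
V_B = V_A × 0.9482 = 2.880 V.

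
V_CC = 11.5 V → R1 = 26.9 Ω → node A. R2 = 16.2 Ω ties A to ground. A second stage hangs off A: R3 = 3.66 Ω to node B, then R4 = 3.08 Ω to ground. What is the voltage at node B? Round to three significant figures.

The second stage (R3 + R4 = 6.740 Ω) loads node A in parallel with R2.
R2 ‖ (R3+R4) = 4.760 Ω.
First divider: V_A = V_CC · 4.760/(26.9 + 4.760) = 1.729 V.
Stage 2 is unloaded, so V_B = V_A · R4/(R3+R4) = 1.729 × 3.08/6.740 = 0.7901 V.

V_B ≈ 0.790 V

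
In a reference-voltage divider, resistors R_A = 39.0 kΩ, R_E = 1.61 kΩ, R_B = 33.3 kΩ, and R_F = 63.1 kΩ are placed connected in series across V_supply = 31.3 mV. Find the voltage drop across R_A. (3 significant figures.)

ΣR = 39.0 + 1.61 + 33.3 + 63.1 = 137.0 kΩ.
Voltage divider: V = V_supply · (39.00 / 137.0) = 31.3 × 0.2847 = 8.910 mV.

V ≈ 8.91 mV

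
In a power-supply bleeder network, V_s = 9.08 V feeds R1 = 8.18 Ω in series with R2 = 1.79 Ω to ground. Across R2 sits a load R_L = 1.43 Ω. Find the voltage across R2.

V_out ≈ 0.804 V

First combine the lower leg with the load: R2 ‖ R_L = 0.7949 Ω.
Now apply the divider: V_out = 9.08 × 0.08857 = 0.8042 V.
(Unloaded it would be 1.63 V; the load pulls it down.)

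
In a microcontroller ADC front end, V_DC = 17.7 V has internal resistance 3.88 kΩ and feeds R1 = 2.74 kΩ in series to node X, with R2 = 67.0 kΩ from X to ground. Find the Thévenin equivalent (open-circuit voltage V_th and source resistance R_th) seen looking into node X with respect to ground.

V_th ≈ 16.1 V, R_th ≈ 6.02 kΩ

R1' = 3.88 + 2.74 = 6.620 kΩ (source resistance + R1).
With X open, the divider is unloaded: V_th = 17.7 × 67.0/73.62 = 16.11 V.
Zeroing V_DC shorts the top of R1' to ground, so R_th = R1' ‖ R2 = 6.025 kΩ.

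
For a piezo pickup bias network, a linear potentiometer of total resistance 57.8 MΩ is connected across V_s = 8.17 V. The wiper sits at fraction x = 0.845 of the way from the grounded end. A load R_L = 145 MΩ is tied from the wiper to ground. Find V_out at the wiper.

The pot divides into 8.959 MΩ above the wiper and 48.84 MΩ below.
(x·R_p) ‖ R_L = 36.53 MΩ.
Then V_out = V_s · 36.53/(8.959 + 36.53) = 6.561 V.

V_out ≈ 6.56 V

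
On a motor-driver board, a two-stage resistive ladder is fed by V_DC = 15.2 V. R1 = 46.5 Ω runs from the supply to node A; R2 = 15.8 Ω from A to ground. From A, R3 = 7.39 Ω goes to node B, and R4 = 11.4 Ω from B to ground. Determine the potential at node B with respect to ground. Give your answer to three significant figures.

Node A sees R2 in parallel with the series input of stage 2, R3 + R4 = 18.79 Ω.
R2 ‖ (R3+R4) = 8.583 Ω.
First divider: V_A = V_DC · 8.583/(46.5 + 8.583) = 2.368 V.
Then the unloaded second divider: V_B = V_A × R4/(R3+R4) = 2.368 × 0.6067 = 1.437 V.

V_B ≈ 1.44 V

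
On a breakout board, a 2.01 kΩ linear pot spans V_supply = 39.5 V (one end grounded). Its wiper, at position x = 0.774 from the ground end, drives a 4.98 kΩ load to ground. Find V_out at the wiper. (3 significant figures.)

The pot divides into 0.4543 kΩ above the wiper and 1.556 kΩ below.
R_L loads the lower segment: effective lower R = 1.185 kΩ.
Then V_out = V_supply · 1.185/(0.4543 + 1.185) = 28.56 V.

V_out ≈ 28.6 V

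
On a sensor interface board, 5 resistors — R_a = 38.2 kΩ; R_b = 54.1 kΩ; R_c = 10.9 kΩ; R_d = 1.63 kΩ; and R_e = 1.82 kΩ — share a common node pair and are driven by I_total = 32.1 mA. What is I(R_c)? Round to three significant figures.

Conductances: ΣG = 1/38.2 + 1/54.1 + 1/10.9 + 1/1.63 + 1/1.82 = 1.299 (1/kΩ).
Current divider: I(R_c) = I_total · G_k/ΣG = 32.1 × (0.09174/1.299) = 32.1 × 0.07061 = 2.266 mA.

I ≈ 2.27 mA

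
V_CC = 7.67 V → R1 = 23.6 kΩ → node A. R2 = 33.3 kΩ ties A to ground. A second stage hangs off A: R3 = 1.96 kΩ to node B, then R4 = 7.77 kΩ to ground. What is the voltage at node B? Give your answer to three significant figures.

V_B ≈ 1.48 V

The second stage (R3 + R4 = 9.730 kΩ) loads node A in parallel with R2.
R2 ‖ (R3+R4) = 7.530 kΩ.
V_A = 7.67 × 7.530/(23.6 + 7.530) = 1.855 V.
Stage 2 is unloaded, so V_B = V_A · R4/(R3+R4) = 1.855 × 7.77/9.730 = 1.482 V.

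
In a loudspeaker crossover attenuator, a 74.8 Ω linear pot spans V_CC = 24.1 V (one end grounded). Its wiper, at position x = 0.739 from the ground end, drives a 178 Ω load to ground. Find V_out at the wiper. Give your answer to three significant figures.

The pot divides into 19.52 Ω above the wiper and 55.28 Ω below.
(x·R_p) ‖ R_L = 42.18 Ω.
Then V_out = V_CC · 42.18/(19.52 + 42.18) = 16.47 V.
(Unloaded: V_out = x·V_CC = 17.8 V.)

V_out ≈ 16.5 V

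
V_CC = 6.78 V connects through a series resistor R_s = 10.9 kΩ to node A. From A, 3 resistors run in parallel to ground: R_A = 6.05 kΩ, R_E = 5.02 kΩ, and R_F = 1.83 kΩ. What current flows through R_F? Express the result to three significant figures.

I ≈ 0.339 mA

Parallel bank: R_p = 1/(1/6.05 + 1/5.02 + 1/1.83) = 1.098 kΩ.
V_A = 6.78 × 1.098/12.00 = 0.6204 V.
Branch current I = V_A/R_F = 0.6204/1.83 = 0.3390 mA.
(Equivalently: I_total = 0.5651 mA, then current-divider fraction G_k/ΣG = 0.5999.)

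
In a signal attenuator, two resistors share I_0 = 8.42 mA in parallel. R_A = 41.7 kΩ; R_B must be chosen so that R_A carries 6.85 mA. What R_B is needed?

R_B ≈ 182 kΩ

The fraction through R_A equals R_B/(R_A+R_B).
6.85/8.42 = R_B/(R_A + R_B) → R_B = R_A · (0.8135)/(1 − 0.8135) = 41.7 × 4.363 = 181.9 kΩ.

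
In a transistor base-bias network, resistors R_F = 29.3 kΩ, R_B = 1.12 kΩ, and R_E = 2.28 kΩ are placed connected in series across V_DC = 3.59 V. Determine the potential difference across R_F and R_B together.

V ≈ 3.34 V

ΣR = 29.3 + 1.12 + 2.28 = 32.70 kΩ.
R_{R_F..R_B} = 29.3 + 1.12 = 30.42 kΩ.
V = V_DC · R/ΣR = 3.59 × 0.9303 = 3.340 V.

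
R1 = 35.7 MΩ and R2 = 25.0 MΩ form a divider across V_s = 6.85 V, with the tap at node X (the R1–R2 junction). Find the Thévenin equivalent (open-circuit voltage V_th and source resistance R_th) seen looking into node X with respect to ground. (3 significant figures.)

V_th ≈ 2.82 V, R_th ≈ 14.7 MΩ

With X open, the divider is unloaded: V_th = 6.85 × 25.0/60.70 = 2.821 V.
With V_s suppressed (replaced by a short), R_th = R1 ‖ R2 = (35.70 × 25.0)/(35.70 + 25.0) = 14.70 MΩ.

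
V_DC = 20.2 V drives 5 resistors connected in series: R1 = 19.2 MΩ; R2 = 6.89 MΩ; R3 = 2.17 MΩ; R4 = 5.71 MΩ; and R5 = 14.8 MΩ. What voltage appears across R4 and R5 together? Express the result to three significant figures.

V ≈ 8.50 V

Total series resistance ΣR = 19.2 + 6.89 + 2.17 + 5.71 + 14.8 = 48.77 MΩ.
R_{R4..R5} = 5.71 + 14.8 = 20.51 MΩ.
Voltage divider: V = V_DC · (20.51 / 48.77) = 20.2 × 0.4205 = 8.495 V.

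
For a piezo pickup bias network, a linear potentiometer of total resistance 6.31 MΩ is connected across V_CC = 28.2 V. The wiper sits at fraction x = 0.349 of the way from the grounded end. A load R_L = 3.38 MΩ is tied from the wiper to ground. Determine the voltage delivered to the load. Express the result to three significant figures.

The pot divides into 4.108 MΩ above the wiper and 2.202 MΩ below.
(x·R_p) ‖ R_L = 1.333 MΩ.
V_out = 28.2 × 1.333/(4.108 + 1.333) = 6.911 V.
(Unloaded: V_out = x·V_CC = 9.84 V.)

V_out ≈ 6.91 V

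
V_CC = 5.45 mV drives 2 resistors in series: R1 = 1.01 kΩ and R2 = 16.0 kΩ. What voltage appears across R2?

ΣR = 1.01 + 16.0 = 17.01 kΩ.
V = V_CC · R/ΣR = 5.45 × 0.9406 = 5.126 mV.

V ≈ 5.13 mV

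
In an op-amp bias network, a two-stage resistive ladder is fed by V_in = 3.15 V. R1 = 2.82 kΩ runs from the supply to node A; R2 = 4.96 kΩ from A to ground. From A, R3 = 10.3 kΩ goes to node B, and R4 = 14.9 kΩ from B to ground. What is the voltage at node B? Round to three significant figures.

V_B ≈ 1.11 V

The second stage (R3 + R4 = 25.20 kΩ) loads node A in parallel with R2.
R2 ‖ (R3+R4) = 4.144 kΩ.
First divider: V_A = V_in · 4.144/(2.82 + 4.144) = 1.874 V.
Then the unloaded second divider: V_B = V_A × R4/(R3+R4) = 1.874 × 0.5913 = 1.108 V.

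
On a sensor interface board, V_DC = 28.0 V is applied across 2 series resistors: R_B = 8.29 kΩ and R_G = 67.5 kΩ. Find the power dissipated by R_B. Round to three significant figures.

P ≈ 1.13 mW

ΣR = 75.79 kΩ → I = 28.0/75.79 = 0.3694 mA.
V(R_B) = I·R = 3.063 V; P = V·I = 3.063 × 0.3694 = 1.131 mW.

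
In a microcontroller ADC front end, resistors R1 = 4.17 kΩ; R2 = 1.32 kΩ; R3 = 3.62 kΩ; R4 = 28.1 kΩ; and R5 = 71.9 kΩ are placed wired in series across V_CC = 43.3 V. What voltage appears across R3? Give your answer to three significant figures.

V ≈ 1.44 V

Total series resistance ΣR = 4.17 + 1.32 + 3.62 + 28.1 + 71.9 = 109.1 kΩ.
Voltage divider: V = V_CC · (3.620 / 109.1) = 43.3 × 0.03318 = 1.437 V.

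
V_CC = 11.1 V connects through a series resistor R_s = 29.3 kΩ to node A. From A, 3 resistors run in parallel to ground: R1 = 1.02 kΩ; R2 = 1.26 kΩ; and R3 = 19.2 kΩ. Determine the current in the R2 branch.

Parallel bank: R_p = 1/(1/1.02 + 1/1.26 + 1/19.2) = 0.5476 kΩ.
Node voltage V_A = V_CC · R_p/(R_s + R_p) = 11.1 × 0.01835 = 0.2036 V.
I(R2) = V_A / R2 = 0.2036/1.26 = 0.1616 mA.
(Equivalently: I_total = 0.3719 mA, then current-divider fraction G_k/ΣG = 0.4346.)

I ≈ 0.162 mA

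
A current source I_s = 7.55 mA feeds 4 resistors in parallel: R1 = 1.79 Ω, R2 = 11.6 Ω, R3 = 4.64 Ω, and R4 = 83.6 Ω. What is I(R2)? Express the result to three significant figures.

Total conductance ΣG = 1/1.79 + 1/11.6 + 1/4.64 + 1/83.6 = 0.8723 (units of 1/Ω).
Current divider: I(R2) = I_s · G_k/ΣG = 7.55 × (0.08621/0.8723) = 7.55 × 0.09882 = 0.7461 mA.

I ≈ 0.746 mA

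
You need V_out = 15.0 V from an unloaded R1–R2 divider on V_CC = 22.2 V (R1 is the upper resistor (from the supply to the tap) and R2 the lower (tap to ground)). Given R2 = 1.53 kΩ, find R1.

The divider ratio is R2/(R1+R2) = 15.0/22.2 = 0.6757.
R1 = R2·(1/k − 1) = 1.53 × 0.4800 = 0.7344 kΩ.

R1 ≈ 0.734 kΩ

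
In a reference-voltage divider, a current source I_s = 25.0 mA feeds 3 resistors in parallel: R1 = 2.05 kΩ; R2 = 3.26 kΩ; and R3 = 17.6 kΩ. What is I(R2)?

I ≈ 9.01 mA

ΣG = 1/2.05 + 1/3.26 + 1/17.6 = 0.8514.
Current divider: I(R2) = I_s · G_k/ΣG = 25.0 × (0.3067/0.8514) = 25.0 × 0.3603 = 9.007 mA.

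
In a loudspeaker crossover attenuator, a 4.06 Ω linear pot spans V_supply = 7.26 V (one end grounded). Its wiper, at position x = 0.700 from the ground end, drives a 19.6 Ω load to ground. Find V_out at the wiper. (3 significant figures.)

V_out ≈ 4.87 V

The pot divides into 1.218 Ω above the wiper and 2.842 Ω below.
Lower segment in parallel with the load: 2.842 ‖ 19.6 = 2.482 Ω.
Loaded-divider output: V_out = 7.26 × 0.6708 = 4.870 V.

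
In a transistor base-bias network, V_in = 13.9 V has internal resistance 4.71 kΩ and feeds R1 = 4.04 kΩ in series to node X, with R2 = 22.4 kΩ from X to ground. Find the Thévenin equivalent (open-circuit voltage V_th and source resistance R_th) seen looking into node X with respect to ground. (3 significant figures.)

R1' = 4.71 + 4.04 = 8.750 kΩ (source resistance + R1).
Open-circuit (no load on X): V_th = V_in · R2/(R1' + R2) = 13.9 × 22.4/(8.750 + 22.4) = 9.996 V.
Zeroing V_in shorts the top of R1' to ground, so R_th = R1' ‖ R2 = 6.292 kΩ.

V_th ≈ 10.0 V, R_th ≈ 6.29 kΩ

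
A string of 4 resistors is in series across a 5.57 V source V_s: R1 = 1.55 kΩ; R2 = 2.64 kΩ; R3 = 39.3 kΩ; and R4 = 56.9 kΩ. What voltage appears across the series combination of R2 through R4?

ΣR = 1.55 + 2.64 + 39.3 + 56.9 = 100.4 kΩ.
R_{R2..R4} = 2.64 + 39.3 + 56.9 = 98.84 kΩ.
By the voltage-divider rule, V = 5.57 × 98.84/100.4 = 5.484 V.

V ≈ 5.48 V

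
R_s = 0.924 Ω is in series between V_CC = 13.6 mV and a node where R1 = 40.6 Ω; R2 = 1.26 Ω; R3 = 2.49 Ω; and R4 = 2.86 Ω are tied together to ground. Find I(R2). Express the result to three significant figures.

I ≈ 4.41 mA

Parallel bank: R_p = 1/(1/40.6 + 1/1.26 + 1/2.49 + 1/2.86) = 0.6371 Ω.
Node voltage V_A = V_CC · R_p/(R_s + R_p) = 13.6 × 0.4081 = 5.550 mV.
Branch current I = V_A/R2 = 5.550/1.26 = 4.405 mA.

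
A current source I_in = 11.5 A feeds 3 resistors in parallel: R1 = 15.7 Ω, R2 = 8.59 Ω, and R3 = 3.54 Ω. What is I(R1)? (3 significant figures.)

I ≈ 1.58 A

ΣG = 1/15.7 + 1/8.59 + 1/3.54 = 0.4626.
R1 takes the fraction G_k/ΣG = 0.06369/0.4626 = 0.1377, so I = 11.5 × 0.1377 = 1.583 A.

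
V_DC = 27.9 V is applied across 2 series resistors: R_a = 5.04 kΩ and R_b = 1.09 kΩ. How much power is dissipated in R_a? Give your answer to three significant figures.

P ≈ 104 mW

ΣR = 6.130 kΩ → I = 27.9/6.130 = 4.551 mA.
V(R_a) = I·R = 22.94 V; P = V·I = 22.94 × 4.551 = 104.4 mW.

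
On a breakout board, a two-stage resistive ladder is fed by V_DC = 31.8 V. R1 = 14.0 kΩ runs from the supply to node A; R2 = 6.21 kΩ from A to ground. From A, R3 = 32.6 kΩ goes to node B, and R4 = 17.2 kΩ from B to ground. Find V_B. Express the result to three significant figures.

Node A sees R2 in parallel with the series input of stage 2, R3 + R4 = 49.80 kΩ.
Effective lower resistance at A: R2 ‖ 49.80 = 5.521 kΩ.
V_A = 31.8 × 5.521/(14.0 + 5.521) = 8.994 V.
Then the unloaded second divider: V_B = V_A × R4/(R3+R4) = 8.994 × 0.3454 = 3.106 V.

V_B ≈ 3.11 V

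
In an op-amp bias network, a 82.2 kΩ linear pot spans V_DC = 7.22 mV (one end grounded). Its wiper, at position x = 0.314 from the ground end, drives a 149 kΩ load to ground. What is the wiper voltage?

Split the track: R_lower = x·R_p = 25.81 kΩ, R_upper = (1−x)·R_p = 56.39 kΩ.
Lower segment in parallel with the load: 25.81 ‖ 149 = 22.00 kΩ.
Loaded-divider output: V_out = 7.22 × 0.2806 = 2.026 mV.
(Unloaded: V_out = x·V_DC = 2.27 mV.)

V_out ≈ 2.03 mV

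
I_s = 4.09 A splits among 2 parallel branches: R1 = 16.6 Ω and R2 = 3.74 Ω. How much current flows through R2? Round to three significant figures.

I ≈ 3.34 A

With just two branches, the current splits inversely with resistance.
I(R2) = 4.09 × 16.6/(16.6 + 3.74) = 4.09 × 0.8161 = 3.338 A.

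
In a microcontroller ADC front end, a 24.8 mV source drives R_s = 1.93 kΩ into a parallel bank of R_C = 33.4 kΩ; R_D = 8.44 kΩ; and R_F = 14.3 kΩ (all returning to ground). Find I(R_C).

Combine the parallel branches: R_p = (1/33.4 + 1/8.44 + 1/14.3)⁻¹ = 4.580 kΩ.
V_A = 24.8 × 4.580/6.510 = 17.45 mV.
Branch current I = V_A/R_C = 17.45/33.4 = 0.5224 µA.
(Equivalently: I_total = 3.810 µA, then current-divider fraction G_k/ΣG = 0.1371.)

I ≈ 0.522 µA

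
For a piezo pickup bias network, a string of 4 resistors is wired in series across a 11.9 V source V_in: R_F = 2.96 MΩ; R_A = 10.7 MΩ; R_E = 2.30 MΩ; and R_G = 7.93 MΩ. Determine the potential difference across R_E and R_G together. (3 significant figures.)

V ≈ 5.10 V

Total series resistance ΣR = 2.96 + 10.7 + 2.30 + 7.93 = 23.89 MΩ.
R_{R_E..R_G} = 2.30 + 7.93 = 10.23 MΩ.
By the voltage-divider rule, V = 11.9 × 10.23/23.89 = 5.096 V.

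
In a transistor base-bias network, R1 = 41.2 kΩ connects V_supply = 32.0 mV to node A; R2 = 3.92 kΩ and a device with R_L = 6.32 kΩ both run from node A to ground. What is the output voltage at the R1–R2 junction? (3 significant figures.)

V_out ≈ 1.77 mV

R2 ‖ R_L = (3.92 × 6.32)/(3.92 + 6.32) = 2.419 kΩ.
Now apply the divider: V_out = 32.0 × 0.05547 = 1.775 mV.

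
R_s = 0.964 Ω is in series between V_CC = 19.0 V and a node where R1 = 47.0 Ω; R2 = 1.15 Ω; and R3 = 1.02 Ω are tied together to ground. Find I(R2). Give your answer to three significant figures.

I ≈ 5.89 A

Combine the parallel branches: R_p = (1/47.0 + 1/1.15 + 1/1.02)⁻¹ = 0.5344 Ω.
Node voltage V_A = V_CC · R_p/(R_s + R_p) = 19.0 × 0.3566 = 6.776 V.
I(R2) = V_A / R2 = 6.776/1.15 = 5.892 A.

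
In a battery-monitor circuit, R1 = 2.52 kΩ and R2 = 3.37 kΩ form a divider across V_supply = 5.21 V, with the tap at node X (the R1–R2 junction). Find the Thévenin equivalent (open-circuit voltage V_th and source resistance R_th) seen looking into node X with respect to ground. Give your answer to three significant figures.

V_th ≈ 2.98 V, R_th ≈ 1.44 kΩ

V_th is the unloaded tap voltage: V_supply · R2/(R1+R2) = 5.21 × 0.5722 = 2.981 V.
Looking into X with the source shorted: R_th = R1·R2/(R1+R2) = 2.520 × 3.37/5.890 = 1.442 kΩ.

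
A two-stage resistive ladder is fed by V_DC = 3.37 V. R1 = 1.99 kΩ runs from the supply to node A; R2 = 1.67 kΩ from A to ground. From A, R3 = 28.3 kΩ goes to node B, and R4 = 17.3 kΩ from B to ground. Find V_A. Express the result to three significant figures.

Node A sees R2 in parallel with the series input of stage 2, R3 + R4 = 45.60 kΩ.
R2 ‖ (R3+R4) = 1.611 kΩ.
V_A = 3.37 × 1.611/(1.99 + 1.611) = 1.508 V.

V_A ≈ 1.51 V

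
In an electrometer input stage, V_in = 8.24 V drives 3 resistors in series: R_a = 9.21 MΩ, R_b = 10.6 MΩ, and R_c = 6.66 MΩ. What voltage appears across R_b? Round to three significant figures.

V ≈ 3.30 V

Total series resistance ΣR = 9.21 + 10.6 + 6.66 = 26.47 MΩ.
V = V_in · R/ΣR = 8.24 × 0.4005 = 3.300 V.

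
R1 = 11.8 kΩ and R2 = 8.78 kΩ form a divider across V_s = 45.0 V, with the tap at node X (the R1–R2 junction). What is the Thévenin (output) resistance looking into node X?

R_th ≈ 5.03 kΩ

With V_s suppressed (replaced by a short), R_th = R1 ‖ R2 = (11.80 × 8.78)/(11.80 + 8.78) = 5.034 kΩ.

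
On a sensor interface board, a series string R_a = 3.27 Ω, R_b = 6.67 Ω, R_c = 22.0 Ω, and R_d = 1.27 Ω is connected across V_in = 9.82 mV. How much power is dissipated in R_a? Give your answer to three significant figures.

ΣR = 33.21 Ω → I = 9.82/33.21 = 0.2957 mA.
P(R_a) = I²·R_a = (0.2957)² × 3.27 = 0.2859 µW.

P ≈ 0.286 µW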